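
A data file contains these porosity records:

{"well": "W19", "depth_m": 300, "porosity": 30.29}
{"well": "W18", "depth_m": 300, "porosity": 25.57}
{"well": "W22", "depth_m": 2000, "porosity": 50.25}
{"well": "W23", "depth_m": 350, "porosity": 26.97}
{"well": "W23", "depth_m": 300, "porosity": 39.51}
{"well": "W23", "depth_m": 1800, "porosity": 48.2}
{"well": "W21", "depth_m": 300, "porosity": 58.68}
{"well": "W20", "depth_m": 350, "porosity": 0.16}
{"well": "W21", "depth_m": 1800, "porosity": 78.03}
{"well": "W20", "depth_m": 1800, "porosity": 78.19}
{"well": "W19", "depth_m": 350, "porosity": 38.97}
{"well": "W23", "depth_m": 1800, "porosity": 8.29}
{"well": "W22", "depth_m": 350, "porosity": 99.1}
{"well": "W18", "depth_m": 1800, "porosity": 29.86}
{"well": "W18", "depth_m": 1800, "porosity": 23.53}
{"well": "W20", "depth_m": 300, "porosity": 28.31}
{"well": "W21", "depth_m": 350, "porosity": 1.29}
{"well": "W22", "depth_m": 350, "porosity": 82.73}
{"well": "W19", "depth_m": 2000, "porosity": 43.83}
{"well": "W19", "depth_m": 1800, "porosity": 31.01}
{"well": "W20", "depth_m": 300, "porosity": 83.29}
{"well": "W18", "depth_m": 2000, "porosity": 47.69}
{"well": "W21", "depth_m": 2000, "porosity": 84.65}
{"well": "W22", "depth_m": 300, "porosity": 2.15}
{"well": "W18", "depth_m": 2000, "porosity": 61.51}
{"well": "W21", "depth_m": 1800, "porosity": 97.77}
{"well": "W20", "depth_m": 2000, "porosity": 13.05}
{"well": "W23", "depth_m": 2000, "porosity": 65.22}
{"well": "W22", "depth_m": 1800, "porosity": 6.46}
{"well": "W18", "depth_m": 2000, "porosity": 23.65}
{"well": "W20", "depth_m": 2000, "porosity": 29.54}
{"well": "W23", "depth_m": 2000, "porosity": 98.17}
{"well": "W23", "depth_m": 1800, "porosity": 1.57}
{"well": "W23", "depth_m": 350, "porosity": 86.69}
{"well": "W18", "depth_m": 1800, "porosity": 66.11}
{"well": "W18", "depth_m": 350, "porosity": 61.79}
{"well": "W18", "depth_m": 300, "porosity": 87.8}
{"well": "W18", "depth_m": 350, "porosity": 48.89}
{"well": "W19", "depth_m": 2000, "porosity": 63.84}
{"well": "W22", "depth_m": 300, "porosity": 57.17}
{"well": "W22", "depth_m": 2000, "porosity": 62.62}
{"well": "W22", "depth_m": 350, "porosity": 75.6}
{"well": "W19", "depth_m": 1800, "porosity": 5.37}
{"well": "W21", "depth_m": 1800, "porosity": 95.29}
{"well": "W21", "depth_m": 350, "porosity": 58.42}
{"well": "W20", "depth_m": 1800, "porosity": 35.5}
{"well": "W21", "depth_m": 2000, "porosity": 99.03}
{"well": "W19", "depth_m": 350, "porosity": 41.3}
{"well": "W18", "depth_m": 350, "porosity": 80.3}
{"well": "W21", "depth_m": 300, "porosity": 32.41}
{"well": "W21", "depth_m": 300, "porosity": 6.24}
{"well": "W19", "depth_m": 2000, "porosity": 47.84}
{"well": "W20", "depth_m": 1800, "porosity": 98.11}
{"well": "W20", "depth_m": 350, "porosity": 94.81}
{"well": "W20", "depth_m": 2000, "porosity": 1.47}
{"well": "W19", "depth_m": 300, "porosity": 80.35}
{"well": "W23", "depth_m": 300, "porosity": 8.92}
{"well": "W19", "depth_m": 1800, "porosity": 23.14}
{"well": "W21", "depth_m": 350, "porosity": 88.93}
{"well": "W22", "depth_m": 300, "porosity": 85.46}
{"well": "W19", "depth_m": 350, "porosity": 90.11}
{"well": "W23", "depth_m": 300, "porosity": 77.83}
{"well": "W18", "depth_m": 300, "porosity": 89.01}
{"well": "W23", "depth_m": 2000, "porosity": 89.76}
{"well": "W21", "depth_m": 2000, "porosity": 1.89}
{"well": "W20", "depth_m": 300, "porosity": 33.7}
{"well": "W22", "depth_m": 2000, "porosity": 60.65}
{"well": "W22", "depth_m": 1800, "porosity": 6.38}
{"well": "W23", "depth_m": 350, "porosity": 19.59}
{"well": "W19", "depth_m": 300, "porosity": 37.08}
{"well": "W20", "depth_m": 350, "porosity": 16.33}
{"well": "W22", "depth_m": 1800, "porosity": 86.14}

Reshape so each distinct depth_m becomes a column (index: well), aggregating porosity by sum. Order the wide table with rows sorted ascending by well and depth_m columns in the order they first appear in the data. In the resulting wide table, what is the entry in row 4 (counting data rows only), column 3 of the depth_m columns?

148.64

With rows sorted ascending by well, row 4 is well=W21. depth_m columns in first-appearance order: 300, 2000, 350, 1800; column 3 is 350.
Long rows with well=W21, depth_m=350: 1.29 + 58.42 + 88.93 = 148.64.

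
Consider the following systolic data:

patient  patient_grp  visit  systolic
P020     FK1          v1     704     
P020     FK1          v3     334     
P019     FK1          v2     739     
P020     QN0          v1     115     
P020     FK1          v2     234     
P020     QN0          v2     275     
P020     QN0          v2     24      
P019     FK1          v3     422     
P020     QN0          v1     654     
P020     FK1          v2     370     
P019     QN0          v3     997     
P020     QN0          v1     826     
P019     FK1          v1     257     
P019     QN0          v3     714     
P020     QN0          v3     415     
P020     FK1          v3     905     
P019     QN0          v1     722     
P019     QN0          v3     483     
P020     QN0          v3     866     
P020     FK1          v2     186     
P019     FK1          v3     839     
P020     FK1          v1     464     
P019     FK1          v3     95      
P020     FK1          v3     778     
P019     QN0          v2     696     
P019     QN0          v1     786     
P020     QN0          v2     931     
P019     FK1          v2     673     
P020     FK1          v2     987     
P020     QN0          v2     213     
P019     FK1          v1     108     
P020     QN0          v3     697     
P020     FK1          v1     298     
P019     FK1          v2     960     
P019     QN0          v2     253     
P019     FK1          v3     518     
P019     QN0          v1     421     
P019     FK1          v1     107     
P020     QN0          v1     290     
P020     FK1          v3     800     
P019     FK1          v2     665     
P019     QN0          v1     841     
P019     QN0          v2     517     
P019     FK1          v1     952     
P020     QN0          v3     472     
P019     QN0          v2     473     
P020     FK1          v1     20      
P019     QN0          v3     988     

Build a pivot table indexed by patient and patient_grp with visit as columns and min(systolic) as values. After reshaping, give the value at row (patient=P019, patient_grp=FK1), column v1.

107

Rows with patient=P019, patient_grp=FK1 and visit=v1: systolic values are 257, 108, 107, 952.
min(257, 108, 107, 952) = 107.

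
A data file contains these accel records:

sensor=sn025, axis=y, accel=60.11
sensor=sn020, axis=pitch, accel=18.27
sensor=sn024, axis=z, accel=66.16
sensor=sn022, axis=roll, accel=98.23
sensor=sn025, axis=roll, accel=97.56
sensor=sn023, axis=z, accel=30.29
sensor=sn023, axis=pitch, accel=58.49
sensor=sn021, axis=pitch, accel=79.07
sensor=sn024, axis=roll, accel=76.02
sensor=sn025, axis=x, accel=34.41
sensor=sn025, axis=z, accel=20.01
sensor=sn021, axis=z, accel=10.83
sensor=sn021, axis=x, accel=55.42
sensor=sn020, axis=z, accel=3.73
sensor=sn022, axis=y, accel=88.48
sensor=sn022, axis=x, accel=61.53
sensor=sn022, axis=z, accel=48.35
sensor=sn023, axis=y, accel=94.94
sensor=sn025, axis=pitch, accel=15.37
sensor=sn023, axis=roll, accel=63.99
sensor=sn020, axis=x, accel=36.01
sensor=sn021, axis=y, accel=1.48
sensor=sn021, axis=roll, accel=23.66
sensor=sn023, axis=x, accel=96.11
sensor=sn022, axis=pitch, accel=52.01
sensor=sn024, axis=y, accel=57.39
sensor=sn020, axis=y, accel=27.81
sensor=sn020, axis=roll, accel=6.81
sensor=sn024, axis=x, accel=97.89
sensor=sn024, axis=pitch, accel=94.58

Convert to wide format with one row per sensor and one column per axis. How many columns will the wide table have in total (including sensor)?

6

1 column for sensor plus 5 distinct axis values → 6 columns.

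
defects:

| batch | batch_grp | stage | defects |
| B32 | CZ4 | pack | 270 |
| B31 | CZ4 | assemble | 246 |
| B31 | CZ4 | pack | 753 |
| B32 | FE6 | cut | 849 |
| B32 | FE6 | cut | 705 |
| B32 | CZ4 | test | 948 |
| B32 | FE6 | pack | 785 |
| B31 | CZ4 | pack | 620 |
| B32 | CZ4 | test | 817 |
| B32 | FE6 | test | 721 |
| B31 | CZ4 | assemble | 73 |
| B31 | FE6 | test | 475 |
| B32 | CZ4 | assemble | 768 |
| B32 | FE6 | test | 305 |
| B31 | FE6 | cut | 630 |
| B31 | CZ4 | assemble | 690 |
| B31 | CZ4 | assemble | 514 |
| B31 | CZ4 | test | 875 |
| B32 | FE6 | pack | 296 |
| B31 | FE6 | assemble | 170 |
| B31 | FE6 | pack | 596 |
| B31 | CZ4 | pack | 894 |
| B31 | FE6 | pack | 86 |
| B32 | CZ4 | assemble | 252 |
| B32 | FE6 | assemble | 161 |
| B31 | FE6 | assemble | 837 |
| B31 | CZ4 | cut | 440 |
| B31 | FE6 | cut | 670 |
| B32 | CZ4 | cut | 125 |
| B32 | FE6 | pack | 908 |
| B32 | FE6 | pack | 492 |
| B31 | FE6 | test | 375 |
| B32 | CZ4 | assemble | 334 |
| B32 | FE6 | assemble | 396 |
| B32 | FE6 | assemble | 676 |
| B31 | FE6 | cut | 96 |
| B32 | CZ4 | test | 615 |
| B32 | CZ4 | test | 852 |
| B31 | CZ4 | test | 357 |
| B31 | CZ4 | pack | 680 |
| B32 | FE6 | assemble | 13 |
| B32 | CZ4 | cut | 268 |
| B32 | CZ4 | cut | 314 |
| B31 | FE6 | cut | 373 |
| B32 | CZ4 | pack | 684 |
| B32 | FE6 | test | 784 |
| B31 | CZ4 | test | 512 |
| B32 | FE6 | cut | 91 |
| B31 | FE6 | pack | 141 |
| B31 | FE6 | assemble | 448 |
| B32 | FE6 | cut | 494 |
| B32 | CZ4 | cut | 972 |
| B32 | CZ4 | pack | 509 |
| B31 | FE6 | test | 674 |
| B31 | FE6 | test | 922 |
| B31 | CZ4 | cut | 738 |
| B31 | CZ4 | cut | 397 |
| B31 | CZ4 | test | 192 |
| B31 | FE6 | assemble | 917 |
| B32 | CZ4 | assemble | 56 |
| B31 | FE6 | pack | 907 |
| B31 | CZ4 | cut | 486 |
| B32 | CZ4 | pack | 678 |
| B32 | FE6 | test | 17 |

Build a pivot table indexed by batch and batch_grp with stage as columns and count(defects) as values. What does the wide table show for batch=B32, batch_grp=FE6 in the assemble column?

Rows with batch=B32, batch_grp=FE6 and stage=assemble: defects values are 161, 396, 676, 13.
4 rows match — count = 4.

4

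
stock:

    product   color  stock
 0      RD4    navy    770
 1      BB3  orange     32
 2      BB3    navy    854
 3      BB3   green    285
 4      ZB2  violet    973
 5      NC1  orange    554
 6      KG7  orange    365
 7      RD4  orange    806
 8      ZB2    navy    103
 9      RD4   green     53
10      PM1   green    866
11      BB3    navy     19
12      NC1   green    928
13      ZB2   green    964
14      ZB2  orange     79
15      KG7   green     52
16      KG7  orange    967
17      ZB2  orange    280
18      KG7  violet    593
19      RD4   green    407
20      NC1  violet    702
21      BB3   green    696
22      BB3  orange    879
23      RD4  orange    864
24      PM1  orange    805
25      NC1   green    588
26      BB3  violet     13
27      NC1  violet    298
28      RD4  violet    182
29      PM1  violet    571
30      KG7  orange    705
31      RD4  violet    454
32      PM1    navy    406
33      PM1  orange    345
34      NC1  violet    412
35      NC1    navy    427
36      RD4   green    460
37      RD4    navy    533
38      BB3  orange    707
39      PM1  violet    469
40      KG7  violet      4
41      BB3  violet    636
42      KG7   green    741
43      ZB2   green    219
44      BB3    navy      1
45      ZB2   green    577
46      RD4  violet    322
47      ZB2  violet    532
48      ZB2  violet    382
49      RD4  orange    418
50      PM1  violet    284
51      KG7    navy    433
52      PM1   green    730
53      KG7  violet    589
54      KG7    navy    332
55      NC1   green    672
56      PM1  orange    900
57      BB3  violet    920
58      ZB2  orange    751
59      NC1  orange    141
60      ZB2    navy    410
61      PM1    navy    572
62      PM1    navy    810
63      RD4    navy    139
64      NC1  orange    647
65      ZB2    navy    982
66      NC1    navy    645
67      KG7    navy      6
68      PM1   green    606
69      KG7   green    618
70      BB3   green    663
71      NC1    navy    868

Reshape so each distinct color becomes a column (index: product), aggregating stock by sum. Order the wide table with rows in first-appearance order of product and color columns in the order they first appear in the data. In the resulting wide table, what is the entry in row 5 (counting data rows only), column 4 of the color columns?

With rows in first-appearance order of product, row 5 is product=KG7. color columns in first-appearance order: navy, orange, green, violet; column 4 is violet.
Long rows with product=KG7, color=violet: 593 + 4 + 589 = 1186.

1186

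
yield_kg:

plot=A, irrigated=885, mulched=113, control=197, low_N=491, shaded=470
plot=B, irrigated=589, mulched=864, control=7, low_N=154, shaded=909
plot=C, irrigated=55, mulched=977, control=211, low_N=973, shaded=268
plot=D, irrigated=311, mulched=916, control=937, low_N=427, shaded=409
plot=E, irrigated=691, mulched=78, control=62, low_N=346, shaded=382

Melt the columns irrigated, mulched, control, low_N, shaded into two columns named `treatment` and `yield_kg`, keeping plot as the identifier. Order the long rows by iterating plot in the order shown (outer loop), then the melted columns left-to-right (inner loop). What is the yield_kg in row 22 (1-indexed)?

78

25 rows total (5 × 5). Row 22: index ⌊(22-1)/5⌋ = 4 into plot → E; (22-1) mod 5 = 1 into the melted columns → mulched.
So row 22 is (E, mulched, 78); yield_kg = 78.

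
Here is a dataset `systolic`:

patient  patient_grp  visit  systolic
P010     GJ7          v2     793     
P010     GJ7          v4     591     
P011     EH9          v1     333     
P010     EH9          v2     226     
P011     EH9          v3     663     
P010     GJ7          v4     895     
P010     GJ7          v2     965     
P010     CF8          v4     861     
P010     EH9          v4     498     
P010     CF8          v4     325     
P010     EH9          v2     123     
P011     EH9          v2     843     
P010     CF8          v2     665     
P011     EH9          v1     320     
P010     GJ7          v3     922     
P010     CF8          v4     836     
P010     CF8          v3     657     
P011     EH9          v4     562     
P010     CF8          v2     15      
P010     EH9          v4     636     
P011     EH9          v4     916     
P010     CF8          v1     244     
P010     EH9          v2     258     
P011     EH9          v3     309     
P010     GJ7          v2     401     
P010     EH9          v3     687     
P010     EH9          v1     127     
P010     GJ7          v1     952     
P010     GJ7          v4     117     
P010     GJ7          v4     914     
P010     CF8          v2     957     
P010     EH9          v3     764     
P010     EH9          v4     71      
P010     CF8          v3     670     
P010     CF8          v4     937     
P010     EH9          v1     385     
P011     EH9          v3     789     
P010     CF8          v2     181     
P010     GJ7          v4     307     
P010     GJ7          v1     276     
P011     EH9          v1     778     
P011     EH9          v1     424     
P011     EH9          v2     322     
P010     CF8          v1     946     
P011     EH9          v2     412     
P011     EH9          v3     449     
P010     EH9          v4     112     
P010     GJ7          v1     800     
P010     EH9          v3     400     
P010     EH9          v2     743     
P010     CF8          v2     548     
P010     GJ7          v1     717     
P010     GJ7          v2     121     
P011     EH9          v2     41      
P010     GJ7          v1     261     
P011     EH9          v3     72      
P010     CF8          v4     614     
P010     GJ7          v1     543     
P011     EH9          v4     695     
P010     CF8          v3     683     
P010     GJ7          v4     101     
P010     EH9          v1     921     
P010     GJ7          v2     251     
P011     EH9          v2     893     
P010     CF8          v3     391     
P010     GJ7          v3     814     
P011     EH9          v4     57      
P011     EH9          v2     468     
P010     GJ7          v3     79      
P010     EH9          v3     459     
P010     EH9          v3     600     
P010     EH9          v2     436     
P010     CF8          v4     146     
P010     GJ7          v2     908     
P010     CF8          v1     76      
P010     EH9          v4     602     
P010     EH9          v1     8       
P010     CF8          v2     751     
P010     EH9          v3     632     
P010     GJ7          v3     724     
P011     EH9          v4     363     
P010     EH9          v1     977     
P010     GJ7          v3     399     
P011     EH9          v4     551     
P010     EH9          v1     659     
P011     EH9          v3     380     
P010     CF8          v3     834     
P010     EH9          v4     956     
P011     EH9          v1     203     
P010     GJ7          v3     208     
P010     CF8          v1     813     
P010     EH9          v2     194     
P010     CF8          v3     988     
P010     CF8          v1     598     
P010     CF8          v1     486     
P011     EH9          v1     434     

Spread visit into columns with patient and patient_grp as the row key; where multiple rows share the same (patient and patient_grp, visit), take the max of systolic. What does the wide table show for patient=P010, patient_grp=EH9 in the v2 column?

Rows with patient=P010, patient_grp=EH9 and visit=v2: systolic values are 226, 123, 258, 743, 436, 194.
max(226, 123, 258, 743, 436, 194) = 743.

743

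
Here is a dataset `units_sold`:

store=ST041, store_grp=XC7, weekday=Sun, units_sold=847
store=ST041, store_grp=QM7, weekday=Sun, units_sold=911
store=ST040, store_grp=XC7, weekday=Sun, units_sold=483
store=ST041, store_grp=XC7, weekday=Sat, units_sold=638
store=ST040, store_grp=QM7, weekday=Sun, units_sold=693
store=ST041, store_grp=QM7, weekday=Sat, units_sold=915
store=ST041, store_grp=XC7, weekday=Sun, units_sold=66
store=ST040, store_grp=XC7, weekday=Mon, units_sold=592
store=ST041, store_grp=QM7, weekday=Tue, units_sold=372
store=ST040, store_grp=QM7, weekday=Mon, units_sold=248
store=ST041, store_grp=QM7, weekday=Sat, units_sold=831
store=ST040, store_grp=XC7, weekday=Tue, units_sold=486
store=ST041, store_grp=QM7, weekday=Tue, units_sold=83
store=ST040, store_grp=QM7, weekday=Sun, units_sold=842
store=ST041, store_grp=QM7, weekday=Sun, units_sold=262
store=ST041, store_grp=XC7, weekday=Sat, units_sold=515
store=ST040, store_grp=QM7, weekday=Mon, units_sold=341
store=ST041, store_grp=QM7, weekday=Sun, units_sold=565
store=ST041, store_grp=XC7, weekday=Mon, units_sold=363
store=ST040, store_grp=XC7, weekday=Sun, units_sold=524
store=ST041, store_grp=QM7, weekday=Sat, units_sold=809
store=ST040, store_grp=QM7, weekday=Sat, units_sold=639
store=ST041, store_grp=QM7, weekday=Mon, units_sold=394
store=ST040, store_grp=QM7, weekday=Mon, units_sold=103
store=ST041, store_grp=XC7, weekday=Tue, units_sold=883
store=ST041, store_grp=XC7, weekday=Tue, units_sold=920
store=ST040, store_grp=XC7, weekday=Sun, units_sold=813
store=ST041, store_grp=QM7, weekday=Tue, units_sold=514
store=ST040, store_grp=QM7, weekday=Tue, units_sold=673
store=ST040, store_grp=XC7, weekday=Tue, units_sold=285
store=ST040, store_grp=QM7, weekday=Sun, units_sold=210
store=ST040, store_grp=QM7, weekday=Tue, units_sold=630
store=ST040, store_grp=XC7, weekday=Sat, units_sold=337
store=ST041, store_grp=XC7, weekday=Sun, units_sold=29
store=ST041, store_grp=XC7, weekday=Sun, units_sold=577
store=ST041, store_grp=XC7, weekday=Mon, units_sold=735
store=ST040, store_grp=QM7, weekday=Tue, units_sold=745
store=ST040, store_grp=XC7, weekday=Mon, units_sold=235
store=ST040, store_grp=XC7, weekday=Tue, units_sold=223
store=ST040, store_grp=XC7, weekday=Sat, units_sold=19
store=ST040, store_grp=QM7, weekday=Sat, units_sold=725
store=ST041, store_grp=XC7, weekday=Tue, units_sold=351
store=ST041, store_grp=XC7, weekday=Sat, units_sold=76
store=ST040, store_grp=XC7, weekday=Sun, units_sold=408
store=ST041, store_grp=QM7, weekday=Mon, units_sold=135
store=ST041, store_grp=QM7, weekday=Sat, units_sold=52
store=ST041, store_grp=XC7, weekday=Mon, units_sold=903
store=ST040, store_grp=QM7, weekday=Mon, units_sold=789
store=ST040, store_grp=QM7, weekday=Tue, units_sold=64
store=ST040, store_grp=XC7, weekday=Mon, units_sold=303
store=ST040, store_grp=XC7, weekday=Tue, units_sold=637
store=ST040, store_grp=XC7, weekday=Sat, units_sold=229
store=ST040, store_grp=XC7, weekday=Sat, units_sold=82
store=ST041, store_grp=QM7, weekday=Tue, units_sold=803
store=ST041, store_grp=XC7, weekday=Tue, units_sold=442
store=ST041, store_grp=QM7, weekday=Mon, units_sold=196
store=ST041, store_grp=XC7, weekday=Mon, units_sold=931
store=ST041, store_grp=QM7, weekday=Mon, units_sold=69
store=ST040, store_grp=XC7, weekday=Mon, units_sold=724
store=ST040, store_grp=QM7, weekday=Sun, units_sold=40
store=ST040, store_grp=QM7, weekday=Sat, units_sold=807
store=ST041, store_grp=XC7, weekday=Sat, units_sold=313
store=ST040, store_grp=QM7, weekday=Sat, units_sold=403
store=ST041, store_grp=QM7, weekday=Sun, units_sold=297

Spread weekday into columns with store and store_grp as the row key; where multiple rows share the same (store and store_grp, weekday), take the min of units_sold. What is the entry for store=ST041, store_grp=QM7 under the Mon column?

69

Rows with store=ST041, store_grp=QM7 and weekday=Mon: units_sold values are 394, 135, 196, 69.
min(394, 135, 196, 69) = 69.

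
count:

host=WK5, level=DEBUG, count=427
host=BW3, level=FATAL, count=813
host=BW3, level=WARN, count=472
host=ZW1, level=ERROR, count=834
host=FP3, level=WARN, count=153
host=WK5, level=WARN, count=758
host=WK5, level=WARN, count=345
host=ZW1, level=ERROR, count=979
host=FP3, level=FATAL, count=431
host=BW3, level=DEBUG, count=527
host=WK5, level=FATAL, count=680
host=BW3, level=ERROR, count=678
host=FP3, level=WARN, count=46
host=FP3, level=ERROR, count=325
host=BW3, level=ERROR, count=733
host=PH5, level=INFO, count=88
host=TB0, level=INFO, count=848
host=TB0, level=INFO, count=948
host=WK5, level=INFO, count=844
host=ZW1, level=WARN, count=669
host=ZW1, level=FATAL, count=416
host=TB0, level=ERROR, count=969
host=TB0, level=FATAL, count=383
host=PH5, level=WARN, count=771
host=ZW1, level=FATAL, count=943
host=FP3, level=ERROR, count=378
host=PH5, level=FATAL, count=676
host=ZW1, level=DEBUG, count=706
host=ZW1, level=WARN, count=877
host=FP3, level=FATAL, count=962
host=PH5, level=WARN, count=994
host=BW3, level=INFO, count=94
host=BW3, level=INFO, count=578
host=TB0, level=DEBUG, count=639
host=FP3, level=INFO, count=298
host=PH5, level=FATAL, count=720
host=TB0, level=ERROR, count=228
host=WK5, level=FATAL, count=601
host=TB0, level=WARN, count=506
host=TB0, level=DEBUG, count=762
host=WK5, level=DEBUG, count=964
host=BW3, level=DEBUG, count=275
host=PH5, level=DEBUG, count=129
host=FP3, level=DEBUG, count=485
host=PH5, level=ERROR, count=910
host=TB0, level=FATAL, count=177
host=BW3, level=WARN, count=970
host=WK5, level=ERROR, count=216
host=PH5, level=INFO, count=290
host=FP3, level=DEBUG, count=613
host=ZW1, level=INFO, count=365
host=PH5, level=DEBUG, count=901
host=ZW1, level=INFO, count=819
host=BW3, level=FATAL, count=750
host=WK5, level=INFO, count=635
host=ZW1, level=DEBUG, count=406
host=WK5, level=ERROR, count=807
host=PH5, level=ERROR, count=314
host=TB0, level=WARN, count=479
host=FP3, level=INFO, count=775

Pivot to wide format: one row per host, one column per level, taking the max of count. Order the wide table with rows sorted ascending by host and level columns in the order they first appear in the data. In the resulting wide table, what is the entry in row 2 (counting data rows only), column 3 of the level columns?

With rows sorted ascending by host, row 2 is host=FP3. level columns in first-appearance order: DEBUG, FATAL, WARN, ERROR, INFO; column 3 is WARN.
Long rows with host=FP3, level=WARN: max(153, 46) = 153.

153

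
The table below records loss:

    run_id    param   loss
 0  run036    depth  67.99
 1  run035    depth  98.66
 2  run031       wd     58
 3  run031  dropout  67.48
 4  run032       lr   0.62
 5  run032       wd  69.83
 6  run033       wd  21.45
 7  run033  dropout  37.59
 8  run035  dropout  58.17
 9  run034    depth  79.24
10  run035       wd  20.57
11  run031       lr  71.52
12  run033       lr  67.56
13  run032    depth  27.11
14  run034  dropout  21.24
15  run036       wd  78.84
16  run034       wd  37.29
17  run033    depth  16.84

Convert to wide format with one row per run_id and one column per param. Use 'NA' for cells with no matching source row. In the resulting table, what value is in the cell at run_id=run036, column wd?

78.84

The long row with run_id=run036, param=wd has loss=78.84.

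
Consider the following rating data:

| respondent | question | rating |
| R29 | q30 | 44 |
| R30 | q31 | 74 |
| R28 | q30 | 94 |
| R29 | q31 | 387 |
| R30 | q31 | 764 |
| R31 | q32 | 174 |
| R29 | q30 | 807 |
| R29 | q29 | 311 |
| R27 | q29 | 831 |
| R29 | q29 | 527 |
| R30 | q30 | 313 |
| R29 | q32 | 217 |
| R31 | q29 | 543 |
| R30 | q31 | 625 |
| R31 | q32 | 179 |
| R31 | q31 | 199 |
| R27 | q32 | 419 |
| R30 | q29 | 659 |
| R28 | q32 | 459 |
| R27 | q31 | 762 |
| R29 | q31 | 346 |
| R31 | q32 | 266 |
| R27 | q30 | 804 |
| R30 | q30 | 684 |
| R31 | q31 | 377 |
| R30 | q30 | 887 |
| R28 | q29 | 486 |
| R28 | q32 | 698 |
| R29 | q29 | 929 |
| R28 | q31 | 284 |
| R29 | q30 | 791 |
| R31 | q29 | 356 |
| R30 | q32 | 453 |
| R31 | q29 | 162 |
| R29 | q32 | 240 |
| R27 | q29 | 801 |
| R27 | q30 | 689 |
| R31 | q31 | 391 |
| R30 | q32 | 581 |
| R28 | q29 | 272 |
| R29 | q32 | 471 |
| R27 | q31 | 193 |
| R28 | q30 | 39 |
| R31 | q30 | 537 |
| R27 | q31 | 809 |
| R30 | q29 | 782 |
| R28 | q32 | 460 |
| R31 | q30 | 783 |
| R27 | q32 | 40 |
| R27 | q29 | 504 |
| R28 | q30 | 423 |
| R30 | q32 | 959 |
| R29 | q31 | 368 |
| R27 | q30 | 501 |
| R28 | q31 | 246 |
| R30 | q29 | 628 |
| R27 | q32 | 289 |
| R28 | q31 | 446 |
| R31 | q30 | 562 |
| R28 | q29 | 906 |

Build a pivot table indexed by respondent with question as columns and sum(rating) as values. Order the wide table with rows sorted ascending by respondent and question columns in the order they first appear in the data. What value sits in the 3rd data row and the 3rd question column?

With rows sorted ascending by respondent, row 3 is respondent=R29. question columns in first-appearance order: q30, q31, q32, q29; column 3 is q32.
Long rows with respondent=R29, question=q32: 217 + 240 + 471 = 928.

928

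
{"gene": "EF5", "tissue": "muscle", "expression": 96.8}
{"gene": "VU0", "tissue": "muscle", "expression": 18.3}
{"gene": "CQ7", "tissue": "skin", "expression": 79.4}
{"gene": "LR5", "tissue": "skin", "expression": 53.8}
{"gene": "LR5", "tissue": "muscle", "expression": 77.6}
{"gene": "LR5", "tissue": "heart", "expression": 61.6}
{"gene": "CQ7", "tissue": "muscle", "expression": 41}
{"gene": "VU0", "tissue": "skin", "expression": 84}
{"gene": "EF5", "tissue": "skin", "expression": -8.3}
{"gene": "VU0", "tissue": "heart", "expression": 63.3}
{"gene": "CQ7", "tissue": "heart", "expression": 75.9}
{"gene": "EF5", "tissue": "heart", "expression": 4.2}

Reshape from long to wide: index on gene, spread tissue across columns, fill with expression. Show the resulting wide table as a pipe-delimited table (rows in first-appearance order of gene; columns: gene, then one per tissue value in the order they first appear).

| gene | muscle | skin | heart |
| EF5 | 96.8 | -8.3 | 4.2 |
| VU0 | 18.3 | 84 | 63.3 |
| CQ7 | 41 | 79.4 | 75.9 |
| LR5 | 77.6 | 53.8 | 61.6 |

Columns: gene plus the 3 distinct tissue values (muscle, skin, heart).
For example, row EF5 column muscle takes expression=96.8 from the long row (EF5, muscle).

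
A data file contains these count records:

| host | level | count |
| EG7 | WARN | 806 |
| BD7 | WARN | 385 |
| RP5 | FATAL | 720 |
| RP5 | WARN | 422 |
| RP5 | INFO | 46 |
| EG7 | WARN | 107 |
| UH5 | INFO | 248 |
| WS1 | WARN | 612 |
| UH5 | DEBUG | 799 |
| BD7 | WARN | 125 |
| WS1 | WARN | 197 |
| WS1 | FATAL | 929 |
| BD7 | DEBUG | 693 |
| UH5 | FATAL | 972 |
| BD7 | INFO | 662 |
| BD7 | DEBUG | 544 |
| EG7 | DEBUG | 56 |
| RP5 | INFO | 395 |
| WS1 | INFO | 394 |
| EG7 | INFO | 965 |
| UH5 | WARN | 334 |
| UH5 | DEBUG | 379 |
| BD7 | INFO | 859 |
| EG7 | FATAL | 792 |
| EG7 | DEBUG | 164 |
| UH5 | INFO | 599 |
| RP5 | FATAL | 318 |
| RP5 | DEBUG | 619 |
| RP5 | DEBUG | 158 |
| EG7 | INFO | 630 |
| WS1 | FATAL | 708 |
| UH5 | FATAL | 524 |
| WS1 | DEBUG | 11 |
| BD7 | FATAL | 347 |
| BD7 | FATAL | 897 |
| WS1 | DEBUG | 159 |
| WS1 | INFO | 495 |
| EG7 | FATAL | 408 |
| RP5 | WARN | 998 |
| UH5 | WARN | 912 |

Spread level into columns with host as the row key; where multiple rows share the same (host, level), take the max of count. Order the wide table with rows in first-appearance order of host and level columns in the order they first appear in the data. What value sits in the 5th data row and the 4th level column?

With rows in first-appearance order of host, row 5 is host=WS1. level columns in first-appearance order: WARN, FATAL, INFO, DEBUG; column 4 is DEBUG.
Long rows with host=WS1, level=DEBUG: max(11, 159) = 159.

159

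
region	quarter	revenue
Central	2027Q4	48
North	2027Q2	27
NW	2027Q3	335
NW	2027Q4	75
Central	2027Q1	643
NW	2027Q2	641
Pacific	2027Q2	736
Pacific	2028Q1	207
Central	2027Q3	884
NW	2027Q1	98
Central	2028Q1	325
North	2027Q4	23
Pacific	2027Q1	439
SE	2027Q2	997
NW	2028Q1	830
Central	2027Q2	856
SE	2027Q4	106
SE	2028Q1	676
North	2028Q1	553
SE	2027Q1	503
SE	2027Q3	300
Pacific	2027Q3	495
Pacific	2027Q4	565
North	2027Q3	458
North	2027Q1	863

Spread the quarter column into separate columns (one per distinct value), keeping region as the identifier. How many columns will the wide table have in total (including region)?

6

1 column for region plus 5 distinct quarter values → 6 columns.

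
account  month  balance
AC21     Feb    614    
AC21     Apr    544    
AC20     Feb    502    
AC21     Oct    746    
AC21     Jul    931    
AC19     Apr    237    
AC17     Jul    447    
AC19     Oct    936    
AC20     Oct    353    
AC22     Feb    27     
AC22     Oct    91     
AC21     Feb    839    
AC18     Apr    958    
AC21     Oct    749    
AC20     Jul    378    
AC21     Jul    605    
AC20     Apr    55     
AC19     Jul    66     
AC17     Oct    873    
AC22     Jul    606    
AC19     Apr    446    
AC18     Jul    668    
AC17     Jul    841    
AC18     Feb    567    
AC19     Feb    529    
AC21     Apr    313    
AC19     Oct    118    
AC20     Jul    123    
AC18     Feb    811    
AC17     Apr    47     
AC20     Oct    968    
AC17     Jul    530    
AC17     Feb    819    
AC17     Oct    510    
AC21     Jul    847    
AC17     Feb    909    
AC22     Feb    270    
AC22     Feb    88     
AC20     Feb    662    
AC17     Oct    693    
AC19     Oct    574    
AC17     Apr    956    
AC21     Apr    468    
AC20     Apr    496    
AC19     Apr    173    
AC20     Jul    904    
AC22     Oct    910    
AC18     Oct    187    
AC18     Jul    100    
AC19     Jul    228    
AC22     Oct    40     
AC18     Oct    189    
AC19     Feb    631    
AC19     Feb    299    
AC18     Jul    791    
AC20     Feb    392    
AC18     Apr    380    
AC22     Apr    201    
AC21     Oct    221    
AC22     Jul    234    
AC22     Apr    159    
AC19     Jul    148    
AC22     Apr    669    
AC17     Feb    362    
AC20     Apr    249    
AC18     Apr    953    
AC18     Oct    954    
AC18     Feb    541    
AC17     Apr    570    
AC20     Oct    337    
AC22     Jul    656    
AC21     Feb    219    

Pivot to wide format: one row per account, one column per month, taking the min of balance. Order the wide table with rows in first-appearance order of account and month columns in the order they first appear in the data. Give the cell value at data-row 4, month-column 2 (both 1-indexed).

47

With rows in first-appearance order of account, row 4 is account=AC17. month columns in first-appearance order: Feb, Apr, Oct, Jul; column 2 is Apr.
Long rows with account=AC17, month=Apr: min(47, 956, 570) = 47.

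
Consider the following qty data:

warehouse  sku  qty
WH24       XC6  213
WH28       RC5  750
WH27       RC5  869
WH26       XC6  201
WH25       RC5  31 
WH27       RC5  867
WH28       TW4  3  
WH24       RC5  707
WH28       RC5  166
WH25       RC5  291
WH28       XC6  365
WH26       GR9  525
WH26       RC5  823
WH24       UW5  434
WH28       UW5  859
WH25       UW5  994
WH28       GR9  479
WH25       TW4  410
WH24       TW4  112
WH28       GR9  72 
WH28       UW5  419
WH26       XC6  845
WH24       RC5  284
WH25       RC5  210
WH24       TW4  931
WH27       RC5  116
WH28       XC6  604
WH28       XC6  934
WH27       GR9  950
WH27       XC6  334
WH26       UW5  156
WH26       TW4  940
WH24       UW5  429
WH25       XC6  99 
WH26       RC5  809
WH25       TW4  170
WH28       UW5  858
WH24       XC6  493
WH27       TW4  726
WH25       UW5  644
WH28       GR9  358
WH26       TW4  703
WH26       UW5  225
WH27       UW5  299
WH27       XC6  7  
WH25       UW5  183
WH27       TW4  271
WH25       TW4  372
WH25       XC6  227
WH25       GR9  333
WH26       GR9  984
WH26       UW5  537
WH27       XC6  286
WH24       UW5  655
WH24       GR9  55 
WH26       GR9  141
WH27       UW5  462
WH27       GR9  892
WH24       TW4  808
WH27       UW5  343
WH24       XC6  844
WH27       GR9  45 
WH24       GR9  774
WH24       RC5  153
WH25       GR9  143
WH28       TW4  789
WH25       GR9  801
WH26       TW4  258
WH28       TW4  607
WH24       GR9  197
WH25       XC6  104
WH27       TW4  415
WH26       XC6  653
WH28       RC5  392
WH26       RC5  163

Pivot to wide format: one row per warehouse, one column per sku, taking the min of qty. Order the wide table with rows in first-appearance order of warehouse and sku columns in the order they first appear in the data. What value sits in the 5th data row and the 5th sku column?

183

With rows in first-appearance order of warehouse, row 5 is warehouse=WH25. sku columns in first-appearance order: XC6, RC5, TW4, GR9, UW5; column 5 is UW5.
Long rows with warehouse=WH25, sku=UW5: min(994, 644, 183) = 183.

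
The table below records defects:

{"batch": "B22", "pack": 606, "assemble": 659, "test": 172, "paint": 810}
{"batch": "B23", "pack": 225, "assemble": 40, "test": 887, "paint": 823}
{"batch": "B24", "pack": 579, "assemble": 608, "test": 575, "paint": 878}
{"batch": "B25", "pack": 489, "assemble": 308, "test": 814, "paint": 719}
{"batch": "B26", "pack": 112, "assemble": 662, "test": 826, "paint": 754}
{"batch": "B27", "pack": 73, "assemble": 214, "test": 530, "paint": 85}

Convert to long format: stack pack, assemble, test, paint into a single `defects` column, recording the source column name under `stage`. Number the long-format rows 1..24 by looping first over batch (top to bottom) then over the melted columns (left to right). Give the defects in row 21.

24 rows total (6 × 4). Row 21: index ⌊(21-1)/4⌋ = 5 into batch → B27; (21-1) mod 4 = 0 into the melted columns → pack.
So row 21 is (B27, pack, 73); defects = 73.

73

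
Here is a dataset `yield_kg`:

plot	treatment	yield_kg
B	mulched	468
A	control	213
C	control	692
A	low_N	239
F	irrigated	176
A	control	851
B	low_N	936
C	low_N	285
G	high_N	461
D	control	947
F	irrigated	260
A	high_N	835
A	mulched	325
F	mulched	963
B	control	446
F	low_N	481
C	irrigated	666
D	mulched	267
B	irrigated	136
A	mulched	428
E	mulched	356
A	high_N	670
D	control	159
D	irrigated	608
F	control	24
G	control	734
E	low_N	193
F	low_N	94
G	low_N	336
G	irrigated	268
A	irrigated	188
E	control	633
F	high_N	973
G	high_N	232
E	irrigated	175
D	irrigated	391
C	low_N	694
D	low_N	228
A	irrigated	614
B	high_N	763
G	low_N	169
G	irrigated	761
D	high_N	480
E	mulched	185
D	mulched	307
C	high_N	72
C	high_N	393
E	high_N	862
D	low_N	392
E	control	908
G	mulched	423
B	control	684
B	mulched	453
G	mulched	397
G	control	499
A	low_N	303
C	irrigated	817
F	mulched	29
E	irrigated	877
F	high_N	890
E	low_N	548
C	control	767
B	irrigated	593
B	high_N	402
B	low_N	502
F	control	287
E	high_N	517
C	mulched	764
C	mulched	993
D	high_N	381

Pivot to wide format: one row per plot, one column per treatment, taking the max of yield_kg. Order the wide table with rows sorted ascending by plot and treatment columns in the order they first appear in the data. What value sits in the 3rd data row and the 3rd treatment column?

694

With rows sorted ascending by plot, row 3 is plot=C. treatment columns in first-appearance order: mulched, control, low_N, irrigated, high_N; column 3 is low_N.
Long rows with plot=C, treatment=low_N: max(285, 694) = 694.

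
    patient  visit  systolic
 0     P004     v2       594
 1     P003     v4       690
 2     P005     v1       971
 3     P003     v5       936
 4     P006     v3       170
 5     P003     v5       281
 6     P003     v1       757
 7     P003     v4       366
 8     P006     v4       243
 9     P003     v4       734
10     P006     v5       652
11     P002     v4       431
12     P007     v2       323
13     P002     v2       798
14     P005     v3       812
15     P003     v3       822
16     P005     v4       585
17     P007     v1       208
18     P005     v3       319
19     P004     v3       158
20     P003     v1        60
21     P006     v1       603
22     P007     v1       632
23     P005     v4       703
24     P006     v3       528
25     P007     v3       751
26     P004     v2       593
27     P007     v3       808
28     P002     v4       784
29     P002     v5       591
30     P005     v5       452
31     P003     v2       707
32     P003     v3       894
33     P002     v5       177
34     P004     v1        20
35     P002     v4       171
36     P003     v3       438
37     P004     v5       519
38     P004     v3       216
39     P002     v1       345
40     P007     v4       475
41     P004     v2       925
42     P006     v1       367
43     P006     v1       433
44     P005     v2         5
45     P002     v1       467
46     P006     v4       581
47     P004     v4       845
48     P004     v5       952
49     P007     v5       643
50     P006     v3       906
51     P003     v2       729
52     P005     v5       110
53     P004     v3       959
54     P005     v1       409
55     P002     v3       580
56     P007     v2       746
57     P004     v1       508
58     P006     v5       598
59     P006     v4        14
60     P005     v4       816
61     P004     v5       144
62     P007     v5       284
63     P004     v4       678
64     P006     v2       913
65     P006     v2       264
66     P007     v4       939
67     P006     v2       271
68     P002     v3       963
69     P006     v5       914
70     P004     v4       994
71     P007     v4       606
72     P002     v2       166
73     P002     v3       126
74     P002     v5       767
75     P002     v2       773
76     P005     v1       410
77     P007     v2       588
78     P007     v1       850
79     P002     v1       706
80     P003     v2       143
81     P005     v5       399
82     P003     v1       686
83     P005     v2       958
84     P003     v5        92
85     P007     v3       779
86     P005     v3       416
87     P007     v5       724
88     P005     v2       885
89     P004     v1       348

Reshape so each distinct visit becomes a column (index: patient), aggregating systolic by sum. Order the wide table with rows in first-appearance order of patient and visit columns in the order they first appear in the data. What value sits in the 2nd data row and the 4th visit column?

1309

With rows in first-appearance order of patient, row 2 is patient=P003. visit columns in first-appearance order: v2, v4, v1, v5, v3; column 4 is v5.
Long rows with patient=P003, visit=v5: 936 + 281 + 92 = 1309.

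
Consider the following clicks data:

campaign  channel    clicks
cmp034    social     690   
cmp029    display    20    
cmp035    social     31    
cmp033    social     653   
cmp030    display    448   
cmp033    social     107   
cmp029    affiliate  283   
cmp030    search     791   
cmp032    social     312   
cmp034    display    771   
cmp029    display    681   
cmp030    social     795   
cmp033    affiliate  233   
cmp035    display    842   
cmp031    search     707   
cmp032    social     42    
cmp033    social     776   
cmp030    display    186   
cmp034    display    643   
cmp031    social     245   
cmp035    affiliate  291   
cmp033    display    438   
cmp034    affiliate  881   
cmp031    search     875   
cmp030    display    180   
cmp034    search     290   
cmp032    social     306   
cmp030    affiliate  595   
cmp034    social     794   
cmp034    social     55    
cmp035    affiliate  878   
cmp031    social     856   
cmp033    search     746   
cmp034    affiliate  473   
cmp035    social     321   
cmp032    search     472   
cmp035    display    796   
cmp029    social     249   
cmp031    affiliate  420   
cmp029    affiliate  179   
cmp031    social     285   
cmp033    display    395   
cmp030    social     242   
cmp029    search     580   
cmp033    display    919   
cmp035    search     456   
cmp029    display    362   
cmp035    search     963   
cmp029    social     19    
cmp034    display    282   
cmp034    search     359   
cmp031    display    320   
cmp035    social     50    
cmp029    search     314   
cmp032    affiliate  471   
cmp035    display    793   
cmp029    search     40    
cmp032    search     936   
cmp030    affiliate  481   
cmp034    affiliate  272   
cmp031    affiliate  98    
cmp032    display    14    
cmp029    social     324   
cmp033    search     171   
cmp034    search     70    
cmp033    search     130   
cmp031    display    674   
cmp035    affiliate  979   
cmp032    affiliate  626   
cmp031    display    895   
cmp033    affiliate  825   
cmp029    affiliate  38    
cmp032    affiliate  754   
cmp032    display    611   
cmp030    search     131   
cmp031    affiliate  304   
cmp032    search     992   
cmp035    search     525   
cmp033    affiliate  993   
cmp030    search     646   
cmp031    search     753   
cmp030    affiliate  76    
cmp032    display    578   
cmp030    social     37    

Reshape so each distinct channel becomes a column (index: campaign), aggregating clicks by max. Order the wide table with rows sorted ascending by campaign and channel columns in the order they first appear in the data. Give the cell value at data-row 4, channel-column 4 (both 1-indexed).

992

With rows sorted ascending by campaign, row 4 is campaign=cmp032. channel columns in first-appearance order: social, display, affiliate, search; column 4 is search.
Long rows with campaign=cmp032, channel=search: max(472, 936, 992) = 992.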